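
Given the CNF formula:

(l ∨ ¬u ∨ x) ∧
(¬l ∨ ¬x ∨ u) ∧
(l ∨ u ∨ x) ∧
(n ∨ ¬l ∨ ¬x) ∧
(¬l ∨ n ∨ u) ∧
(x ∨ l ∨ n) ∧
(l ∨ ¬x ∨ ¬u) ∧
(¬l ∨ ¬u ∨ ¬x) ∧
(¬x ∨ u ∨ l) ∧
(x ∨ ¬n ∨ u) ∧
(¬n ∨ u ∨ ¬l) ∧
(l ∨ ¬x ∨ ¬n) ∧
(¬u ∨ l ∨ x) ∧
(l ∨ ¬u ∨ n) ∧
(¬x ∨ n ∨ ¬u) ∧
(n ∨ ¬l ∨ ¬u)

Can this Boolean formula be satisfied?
Yes

Yes, the formula is satisfiable.

One satisfying assignment is: x=False, n=True, u=True, l=True

Verification: With this assignment, all 16 clauses evaluate to true.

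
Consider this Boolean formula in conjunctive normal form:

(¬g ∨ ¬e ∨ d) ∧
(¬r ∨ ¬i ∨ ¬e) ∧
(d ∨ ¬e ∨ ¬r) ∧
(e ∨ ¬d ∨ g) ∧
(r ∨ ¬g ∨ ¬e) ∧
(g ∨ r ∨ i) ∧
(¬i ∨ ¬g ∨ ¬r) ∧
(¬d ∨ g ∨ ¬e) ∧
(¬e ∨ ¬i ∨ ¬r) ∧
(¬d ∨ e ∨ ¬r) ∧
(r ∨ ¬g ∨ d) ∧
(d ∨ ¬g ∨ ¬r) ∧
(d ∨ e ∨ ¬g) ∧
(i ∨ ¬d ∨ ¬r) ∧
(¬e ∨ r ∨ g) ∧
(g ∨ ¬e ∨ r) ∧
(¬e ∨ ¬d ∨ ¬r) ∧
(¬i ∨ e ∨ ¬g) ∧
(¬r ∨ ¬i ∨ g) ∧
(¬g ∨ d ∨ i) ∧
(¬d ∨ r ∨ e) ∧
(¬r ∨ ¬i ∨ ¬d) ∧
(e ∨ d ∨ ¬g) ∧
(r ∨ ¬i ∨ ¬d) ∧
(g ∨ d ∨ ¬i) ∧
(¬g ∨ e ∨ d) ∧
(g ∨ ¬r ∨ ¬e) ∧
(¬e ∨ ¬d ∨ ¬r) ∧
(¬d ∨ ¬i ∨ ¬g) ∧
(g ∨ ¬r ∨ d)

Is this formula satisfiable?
No

No, the formula is not satisfiable.

No assignment of truth values to the variables can make all 30 clauses true simultaneously.

The formula is UNSAT (unsatisfiable).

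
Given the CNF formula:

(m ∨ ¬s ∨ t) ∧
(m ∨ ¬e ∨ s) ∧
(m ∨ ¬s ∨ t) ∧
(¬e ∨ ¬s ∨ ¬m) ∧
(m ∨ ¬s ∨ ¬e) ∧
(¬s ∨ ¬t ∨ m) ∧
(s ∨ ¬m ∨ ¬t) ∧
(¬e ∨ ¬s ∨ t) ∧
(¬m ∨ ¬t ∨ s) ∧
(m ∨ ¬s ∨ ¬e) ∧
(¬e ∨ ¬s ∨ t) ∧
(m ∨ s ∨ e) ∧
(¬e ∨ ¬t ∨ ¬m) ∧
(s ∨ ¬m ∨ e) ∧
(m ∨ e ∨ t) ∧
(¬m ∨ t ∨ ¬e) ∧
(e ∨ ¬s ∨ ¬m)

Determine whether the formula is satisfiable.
No

No, the formula is not satisfiable.

No assignment of truth values to the variables can make all 17 clauses true simultaneously.

The formula is UNSAT (unsatisfiable).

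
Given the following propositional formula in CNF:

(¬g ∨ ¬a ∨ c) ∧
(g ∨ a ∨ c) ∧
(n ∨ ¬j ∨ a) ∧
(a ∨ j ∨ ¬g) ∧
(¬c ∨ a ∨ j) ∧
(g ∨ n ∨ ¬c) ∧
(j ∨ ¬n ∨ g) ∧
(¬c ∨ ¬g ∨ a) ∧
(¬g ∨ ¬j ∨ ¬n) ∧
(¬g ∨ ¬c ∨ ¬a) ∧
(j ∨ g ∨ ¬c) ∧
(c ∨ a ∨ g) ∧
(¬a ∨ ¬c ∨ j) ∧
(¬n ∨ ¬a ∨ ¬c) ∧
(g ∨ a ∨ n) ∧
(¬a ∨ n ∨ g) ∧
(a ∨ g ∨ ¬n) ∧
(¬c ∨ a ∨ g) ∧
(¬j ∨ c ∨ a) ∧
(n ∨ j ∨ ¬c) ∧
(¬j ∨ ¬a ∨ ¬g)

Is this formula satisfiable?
Yes

Yes, the formula is satisfiable.

One satisfying assignment is: j=True, a=True, g=False, c=False, n=True

Verification: With this assignment, all 21 clauses evaluate to true.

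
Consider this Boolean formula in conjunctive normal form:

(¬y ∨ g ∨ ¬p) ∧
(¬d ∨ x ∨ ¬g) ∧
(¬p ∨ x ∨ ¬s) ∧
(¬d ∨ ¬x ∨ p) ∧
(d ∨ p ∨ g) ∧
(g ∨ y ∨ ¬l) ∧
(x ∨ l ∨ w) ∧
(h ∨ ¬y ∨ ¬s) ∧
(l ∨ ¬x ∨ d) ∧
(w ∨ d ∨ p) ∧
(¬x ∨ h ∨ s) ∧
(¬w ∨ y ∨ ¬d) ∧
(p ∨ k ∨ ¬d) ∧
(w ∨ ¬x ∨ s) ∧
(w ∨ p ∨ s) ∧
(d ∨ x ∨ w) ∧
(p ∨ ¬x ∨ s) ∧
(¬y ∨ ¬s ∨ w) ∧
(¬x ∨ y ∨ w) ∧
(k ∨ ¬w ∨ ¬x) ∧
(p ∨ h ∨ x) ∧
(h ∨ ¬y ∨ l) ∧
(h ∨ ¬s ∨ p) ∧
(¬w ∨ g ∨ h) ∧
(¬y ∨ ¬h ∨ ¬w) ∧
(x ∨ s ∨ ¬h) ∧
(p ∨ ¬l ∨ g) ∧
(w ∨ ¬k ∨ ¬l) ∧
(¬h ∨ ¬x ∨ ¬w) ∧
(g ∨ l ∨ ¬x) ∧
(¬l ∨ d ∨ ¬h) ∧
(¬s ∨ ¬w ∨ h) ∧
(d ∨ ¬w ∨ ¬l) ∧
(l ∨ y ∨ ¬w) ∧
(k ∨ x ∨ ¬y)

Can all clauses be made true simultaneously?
No

No, the formula is not satisfiable.

No assignment of truth values to the variables can make all 35 clauses true simultaneously.

The formula is UNSAT (unsatisfiable).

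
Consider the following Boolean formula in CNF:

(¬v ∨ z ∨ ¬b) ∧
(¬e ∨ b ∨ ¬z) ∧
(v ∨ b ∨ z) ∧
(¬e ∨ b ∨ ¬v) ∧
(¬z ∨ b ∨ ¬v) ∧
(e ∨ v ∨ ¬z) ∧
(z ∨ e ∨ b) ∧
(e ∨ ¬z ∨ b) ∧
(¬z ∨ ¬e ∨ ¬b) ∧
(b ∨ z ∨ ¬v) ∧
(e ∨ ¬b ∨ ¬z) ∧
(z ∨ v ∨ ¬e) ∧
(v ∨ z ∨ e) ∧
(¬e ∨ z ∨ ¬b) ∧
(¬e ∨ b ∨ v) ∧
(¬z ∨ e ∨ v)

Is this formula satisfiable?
No

No, the formula is not satisfiable.

No assignment of truth values to the variables can make all 16 clauses true simultaneously.

The formula is UNSAT (unsatisfiable).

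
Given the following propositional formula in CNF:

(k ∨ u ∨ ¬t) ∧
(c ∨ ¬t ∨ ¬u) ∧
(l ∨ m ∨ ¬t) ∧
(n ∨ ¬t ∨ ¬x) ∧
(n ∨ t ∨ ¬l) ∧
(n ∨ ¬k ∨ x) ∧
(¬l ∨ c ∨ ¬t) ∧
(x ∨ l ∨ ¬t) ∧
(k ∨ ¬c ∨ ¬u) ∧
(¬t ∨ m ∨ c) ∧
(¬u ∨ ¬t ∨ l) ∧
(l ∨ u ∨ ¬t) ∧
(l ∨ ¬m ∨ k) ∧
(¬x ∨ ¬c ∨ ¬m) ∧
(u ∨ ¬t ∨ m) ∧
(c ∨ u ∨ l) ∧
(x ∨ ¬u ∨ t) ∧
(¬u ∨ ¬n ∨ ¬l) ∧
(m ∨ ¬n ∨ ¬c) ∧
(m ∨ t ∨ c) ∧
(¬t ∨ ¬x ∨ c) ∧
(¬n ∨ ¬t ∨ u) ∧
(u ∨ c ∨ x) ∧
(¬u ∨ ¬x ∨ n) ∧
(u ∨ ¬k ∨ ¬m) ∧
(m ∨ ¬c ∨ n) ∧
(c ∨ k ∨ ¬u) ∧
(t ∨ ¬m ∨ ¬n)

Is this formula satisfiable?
No

No, the formula is not satisfiable.

No assignment of truth values to the variables can make all 28 clauses true simultaneously.

The formula is UNSAT (unsatisfiable).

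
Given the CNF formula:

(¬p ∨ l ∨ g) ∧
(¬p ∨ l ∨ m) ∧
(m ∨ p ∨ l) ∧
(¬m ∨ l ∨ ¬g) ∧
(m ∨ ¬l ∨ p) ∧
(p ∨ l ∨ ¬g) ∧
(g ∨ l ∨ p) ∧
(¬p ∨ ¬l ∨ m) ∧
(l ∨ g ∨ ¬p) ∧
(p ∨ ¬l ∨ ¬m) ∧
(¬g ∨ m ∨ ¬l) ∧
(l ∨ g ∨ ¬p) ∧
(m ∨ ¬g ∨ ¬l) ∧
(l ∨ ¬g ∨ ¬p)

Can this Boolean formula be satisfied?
Yes

Yes, the formula is satisfiable.

One satisfying assignment is: l=True, g=True, m=True, p=True

Verification: With this assignment, all 14 clauses evaluate to true.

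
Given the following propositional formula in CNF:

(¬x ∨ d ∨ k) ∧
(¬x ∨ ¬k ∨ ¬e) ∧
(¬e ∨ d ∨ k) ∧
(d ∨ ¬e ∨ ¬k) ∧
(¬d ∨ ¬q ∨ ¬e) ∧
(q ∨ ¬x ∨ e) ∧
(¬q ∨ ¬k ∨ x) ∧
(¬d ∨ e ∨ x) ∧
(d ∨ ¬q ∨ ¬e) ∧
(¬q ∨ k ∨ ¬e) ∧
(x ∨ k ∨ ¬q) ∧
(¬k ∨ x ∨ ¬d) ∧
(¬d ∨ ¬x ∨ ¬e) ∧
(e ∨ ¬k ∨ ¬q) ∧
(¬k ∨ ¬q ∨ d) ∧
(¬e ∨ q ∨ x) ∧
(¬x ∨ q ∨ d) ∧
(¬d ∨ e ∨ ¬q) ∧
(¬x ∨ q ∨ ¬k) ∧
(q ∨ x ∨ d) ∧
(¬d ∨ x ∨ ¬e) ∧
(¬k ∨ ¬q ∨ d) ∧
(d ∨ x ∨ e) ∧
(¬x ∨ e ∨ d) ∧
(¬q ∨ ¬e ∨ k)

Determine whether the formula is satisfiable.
No

No, the formula is not satisfiable.

No assignment of truth values to the variables can make all 25 clauses true simultaneously.

The formula is UNSAT (unsatisfiable).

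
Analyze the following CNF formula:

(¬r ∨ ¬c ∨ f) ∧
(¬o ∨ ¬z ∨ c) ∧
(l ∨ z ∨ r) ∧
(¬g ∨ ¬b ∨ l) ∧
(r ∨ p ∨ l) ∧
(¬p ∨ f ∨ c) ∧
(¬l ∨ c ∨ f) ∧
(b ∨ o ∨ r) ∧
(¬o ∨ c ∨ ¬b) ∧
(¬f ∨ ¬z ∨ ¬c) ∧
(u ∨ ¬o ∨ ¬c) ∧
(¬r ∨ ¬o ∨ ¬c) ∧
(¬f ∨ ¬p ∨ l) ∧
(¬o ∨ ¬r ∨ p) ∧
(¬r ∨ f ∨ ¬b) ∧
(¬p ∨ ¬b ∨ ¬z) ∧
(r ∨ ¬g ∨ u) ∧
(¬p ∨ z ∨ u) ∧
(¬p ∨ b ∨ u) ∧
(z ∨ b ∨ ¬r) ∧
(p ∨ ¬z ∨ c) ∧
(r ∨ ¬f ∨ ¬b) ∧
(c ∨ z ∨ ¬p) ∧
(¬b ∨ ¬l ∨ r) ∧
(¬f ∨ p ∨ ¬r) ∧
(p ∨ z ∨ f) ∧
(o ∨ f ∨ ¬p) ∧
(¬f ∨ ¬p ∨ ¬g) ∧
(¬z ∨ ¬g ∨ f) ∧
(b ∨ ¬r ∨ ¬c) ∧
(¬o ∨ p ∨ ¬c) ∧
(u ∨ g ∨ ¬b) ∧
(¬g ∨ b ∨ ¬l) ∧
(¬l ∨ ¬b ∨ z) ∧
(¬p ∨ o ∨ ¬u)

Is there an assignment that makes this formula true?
Yes

Yes, the formula is satisfiable.

One satisfying assignment is: p=False, g=False, c=False, z=False, b=False, o=True, l=True, u=False, f=True, r=False

Verification: With this assignment, all 35 clauses evaluate to true.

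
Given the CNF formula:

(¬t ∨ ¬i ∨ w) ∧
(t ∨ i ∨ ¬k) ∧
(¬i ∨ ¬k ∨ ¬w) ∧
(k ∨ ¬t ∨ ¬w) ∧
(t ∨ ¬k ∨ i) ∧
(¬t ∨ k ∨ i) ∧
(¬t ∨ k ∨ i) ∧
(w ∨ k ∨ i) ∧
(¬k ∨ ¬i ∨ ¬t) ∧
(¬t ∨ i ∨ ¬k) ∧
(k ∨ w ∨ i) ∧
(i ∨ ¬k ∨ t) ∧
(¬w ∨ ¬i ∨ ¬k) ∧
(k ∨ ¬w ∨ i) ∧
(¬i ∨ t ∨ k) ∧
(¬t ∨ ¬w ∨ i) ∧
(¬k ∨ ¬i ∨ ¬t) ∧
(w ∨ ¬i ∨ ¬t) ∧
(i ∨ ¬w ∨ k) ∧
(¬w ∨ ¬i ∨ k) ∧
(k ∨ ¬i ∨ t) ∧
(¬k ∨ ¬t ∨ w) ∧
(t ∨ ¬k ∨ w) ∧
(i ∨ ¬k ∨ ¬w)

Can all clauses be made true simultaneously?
No

No, the formula is not satisfiable.

No assignment of truth values to the variables can make all 24 clauses true simultaneously.

The formula is UNSAT (unsatisfiable).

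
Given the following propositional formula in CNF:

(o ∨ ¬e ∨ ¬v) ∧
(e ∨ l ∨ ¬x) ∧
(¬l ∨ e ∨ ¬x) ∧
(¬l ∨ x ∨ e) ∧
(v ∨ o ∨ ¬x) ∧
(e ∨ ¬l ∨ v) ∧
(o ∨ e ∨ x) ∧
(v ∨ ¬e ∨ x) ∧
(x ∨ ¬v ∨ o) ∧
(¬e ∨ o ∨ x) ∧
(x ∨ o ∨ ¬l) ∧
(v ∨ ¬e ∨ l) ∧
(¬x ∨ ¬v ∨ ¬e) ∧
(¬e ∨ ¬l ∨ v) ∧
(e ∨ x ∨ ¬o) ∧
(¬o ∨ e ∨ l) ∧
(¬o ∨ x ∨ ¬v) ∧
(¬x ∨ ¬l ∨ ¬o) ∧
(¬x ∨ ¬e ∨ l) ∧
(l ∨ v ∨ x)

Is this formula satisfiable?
No

No, the formula is not satisfiable.

No assignment of truth values to the variables can make all 20 clauses true simultaneously.

The formula is UNSAT (unsatisfiable).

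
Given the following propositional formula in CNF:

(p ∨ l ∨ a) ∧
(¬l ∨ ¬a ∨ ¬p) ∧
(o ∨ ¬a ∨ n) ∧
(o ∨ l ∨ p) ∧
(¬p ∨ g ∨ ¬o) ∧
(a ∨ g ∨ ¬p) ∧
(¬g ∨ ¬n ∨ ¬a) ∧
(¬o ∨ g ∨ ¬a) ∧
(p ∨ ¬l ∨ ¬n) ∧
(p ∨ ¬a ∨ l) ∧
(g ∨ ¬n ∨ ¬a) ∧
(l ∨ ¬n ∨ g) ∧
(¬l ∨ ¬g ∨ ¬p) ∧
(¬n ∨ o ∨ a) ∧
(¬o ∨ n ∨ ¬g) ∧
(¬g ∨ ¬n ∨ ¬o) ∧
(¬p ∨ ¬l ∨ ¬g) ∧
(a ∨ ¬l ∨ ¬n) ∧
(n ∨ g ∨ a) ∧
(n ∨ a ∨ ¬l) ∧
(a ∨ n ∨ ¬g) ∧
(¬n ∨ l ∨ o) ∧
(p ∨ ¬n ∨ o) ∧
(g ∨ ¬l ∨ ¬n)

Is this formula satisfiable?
No

No, the formula is not satisfiable.

No assignment of truth values to the variables can make all 24 clauses true simultaneously.

The formula is UNSAT (unsatisfiable).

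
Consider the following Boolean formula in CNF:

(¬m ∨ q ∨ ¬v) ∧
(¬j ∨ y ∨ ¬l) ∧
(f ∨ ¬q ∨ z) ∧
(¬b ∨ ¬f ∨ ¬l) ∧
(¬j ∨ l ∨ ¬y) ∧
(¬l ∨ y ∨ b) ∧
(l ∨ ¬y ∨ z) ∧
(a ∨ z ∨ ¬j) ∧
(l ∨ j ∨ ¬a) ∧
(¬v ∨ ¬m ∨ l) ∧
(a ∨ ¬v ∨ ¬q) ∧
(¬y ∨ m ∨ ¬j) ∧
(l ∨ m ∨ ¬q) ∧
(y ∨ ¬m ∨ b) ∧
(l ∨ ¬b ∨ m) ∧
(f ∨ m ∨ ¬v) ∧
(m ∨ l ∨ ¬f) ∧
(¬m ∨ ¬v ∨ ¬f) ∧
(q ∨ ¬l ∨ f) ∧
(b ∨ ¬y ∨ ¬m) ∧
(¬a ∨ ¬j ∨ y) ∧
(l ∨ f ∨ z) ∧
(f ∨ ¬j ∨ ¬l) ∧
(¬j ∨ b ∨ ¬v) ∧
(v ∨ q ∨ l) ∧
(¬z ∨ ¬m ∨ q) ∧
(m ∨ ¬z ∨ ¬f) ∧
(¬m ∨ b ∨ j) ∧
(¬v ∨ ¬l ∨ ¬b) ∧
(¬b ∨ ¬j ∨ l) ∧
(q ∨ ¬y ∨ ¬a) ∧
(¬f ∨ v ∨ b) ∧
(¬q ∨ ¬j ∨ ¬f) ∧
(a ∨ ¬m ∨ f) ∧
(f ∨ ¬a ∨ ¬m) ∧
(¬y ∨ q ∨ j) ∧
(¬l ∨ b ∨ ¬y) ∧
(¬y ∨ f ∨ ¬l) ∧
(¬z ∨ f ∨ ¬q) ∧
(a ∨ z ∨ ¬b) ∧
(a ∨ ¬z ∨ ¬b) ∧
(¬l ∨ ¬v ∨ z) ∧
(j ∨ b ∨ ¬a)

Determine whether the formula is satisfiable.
No

No, the formula is not satisfiable.

No assignment of truth values to the variables can make all 43 clauses true simultaneously.

The formula is UNSAT (unsatisfiable).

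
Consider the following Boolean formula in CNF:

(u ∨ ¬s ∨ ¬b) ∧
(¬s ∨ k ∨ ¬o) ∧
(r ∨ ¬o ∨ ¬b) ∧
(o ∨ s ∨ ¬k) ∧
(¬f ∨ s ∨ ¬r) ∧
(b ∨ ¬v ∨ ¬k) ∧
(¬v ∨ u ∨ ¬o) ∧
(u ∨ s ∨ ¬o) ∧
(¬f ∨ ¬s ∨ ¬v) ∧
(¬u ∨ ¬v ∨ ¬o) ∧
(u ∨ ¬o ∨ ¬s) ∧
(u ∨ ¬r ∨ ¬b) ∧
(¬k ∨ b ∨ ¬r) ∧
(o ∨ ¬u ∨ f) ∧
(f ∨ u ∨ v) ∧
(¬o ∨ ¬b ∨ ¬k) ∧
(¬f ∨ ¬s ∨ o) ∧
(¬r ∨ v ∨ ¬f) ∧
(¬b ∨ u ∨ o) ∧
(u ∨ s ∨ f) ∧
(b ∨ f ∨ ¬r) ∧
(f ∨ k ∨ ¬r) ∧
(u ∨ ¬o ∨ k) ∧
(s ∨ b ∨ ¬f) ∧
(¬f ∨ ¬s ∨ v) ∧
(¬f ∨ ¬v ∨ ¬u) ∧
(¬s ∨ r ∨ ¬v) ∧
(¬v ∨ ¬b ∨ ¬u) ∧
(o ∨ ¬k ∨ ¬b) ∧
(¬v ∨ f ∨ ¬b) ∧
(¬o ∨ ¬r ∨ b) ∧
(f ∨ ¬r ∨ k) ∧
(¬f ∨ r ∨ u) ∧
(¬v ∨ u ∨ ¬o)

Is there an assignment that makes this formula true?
Yes

Yes, the formula is satisfiable.

One satisfying assignment is: u=True, o=True, f=False, b=False, v=False, k=False, r=False, s=False

Verification: With this assignment, all 34 clauses evaluate to true.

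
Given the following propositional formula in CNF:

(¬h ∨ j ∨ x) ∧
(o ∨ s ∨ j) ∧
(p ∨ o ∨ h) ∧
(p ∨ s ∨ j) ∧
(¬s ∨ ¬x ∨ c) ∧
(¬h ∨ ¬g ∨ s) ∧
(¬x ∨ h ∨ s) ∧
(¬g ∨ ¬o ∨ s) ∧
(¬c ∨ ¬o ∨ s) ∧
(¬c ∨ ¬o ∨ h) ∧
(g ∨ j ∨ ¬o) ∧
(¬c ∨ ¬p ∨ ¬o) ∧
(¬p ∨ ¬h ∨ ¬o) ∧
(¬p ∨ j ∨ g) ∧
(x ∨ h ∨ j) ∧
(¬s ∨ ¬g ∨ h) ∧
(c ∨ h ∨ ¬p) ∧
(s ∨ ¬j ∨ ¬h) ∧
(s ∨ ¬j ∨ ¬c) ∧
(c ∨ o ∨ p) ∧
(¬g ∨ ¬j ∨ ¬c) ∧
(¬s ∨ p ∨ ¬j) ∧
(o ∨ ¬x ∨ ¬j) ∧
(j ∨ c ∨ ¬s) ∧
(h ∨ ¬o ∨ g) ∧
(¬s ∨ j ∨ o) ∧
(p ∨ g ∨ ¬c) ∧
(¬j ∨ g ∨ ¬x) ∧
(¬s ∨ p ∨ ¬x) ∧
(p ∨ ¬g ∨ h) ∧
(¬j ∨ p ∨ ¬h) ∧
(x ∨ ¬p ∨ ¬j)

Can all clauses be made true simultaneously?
No

No, the formula is not satisfiable.

No assignment of truth values to the variables can make all 32 clauses true simultaneously.

The formula is UNSAT (unsatisfiable).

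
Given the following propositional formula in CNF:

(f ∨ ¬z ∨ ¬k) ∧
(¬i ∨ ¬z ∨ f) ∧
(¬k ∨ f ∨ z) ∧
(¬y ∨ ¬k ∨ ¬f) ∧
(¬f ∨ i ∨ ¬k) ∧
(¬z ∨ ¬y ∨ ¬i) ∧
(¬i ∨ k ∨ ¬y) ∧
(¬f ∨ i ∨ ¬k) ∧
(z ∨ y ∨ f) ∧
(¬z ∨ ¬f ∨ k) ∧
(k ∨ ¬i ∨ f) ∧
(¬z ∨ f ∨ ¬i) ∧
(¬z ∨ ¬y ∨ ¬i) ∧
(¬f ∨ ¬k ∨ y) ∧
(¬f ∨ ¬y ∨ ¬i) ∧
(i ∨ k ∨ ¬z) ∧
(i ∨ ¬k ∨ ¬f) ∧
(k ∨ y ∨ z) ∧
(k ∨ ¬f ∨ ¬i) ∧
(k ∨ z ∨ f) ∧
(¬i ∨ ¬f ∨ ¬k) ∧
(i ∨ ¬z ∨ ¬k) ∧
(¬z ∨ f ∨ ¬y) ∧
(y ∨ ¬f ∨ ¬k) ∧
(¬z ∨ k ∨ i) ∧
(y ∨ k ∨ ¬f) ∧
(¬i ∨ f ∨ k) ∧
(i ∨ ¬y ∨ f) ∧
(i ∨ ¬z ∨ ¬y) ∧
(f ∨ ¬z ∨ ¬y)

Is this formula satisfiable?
Yes

Yes, the formula is satisfiable.

One satisfying assignment is: i=False, y=True, z=False, f=True, k=False

Verification: With this assignment, all 30 clauses evaluate to true.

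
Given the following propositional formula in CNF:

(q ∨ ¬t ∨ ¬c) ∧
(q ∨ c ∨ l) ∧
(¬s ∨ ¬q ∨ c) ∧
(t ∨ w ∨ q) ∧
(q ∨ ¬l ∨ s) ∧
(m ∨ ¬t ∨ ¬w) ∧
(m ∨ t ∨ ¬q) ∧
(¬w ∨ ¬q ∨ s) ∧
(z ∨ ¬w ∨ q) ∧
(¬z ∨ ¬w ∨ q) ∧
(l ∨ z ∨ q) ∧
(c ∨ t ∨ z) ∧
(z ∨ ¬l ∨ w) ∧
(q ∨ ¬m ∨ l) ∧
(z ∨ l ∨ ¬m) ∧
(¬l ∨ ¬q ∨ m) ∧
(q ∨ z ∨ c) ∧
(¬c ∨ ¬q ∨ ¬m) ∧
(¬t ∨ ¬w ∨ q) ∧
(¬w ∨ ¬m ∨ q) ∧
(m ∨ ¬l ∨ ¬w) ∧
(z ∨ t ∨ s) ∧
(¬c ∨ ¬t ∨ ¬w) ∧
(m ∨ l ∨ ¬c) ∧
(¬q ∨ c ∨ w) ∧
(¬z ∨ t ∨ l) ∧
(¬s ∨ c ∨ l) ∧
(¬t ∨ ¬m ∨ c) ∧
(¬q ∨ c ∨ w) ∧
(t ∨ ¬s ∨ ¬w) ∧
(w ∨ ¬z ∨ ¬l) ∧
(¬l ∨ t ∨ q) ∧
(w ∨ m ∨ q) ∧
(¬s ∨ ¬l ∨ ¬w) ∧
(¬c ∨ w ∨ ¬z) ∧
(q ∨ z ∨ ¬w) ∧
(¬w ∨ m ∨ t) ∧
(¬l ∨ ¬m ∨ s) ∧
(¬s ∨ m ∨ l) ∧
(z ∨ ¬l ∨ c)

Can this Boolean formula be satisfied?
No

No, the formula is not satisfiable.

No assignment of truth values to the variables can make all 40 clauses true simultaneously.

The formula is UNSAT (unsatisfiable).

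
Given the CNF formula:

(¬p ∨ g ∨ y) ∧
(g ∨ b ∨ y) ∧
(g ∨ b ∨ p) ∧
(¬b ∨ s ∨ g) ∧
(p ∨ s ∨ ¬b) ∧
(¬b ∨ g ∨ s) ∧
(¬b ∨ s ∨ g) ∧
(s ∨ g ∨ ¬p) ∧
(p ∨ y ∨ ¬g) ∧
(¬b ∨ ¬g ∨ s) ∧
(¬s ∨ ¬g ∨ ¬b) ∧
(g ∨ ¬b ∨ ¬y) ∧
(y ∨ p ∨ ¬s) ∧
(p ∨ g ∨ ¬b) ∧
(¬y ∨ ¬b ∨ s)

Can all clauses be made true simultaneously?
Yes

Yes, the formula is satisfiable.

One satisfying assignment is: g=True, y=False, s=False, p=True, b=False

Verification: With this assignment, all 15 clauses evaluate to true.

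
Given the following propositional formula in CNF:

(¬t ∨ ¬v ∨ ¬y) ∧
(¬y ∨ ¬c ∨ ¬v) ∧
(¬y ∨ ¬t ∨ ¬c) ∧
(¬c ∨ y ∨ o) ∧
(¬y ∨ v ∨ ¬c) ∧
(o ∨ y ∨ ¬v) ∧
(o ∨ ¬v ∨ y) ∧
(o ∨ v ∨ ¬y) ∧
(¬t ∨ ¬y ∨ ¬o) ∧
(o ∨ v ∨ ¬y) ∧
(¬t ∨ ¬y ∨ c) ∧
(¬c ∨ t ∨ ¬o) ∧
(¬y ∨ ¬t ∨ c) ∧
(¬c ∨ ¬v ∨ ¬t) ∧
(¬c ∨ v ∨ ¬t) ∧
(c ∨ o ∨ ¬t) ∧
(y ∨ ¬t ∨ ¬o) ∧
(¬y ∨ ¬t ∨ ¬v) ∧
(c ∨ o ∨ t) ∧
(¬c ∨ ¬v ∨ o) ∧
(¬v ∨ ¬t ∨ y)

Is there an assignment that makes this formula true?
Yes

Yes, the formula is satisfiable.

One satisfying assignment is: o=True, y=False, v=False, c=False, t=False

Verification: With this assignment, all 21 clauses evaluate to true.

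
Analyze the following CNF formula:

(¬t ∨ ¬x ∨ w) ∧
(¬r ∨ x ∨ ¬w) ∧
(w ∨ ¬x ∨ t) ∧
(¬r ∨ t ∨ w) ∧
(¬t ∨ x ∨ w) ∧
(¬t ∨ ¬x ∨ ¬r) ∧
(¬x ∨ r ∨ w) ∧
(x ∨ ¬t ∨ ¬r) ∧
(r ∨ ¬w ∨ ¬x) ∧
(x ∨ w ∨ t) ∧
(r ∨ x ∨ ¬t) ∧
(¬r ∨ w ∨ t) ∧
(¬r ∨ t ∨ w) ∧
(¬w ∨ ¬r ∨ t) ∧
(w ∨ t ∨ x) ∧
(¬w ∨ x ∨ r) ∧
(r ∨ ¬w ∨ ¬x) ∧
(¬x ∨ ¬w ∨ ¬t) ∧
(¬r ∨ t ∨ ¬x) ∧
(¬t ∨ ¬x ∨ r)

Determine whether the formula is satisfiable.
No

No, the formula is not satisfiable.

No assignment of truth values to the variables can make all 20 clauses true simultaneously.

The formula is UNSAT (unsatisfiable).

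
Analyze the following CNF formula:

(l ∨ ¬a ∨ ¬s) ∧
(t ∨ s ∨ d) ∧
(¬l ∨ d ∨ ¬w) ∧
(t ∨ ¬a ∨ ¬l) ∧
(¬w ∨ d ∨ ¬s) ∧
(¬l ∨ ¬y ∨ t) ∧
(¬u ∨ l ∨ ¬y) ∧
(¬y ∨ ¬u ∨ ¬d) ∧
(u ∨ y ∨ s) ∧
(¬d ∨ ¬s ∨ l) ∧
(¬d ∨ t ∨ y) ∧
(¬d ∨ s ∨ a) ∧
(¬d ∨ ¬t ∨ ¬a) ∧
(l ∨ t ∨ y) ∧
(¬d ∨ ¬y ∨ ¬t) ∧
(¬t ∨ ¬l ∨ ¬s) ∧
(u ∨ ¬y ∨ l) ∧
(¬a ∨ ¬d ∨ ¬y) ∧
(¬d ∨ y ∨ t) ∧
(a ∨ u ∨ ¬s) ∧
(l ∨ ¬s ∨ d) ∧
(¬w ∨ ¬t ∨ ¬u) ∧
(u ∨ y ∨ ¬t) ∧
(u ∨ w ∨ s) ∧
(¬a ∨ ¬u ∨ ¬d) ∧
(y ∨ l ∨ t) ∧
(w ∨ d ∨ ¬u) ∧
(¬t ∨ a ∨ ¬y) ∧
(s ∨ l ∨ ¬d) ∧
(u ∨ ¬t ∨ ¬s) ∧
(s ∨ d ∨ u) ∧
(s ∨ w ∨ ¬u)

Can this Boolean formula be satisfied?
No

No, the formula is not satisfiable.

No assignment of truth values to the variables can make all 32 clauses true simultaneously.

The formula is UNSAT (unsatisfiable).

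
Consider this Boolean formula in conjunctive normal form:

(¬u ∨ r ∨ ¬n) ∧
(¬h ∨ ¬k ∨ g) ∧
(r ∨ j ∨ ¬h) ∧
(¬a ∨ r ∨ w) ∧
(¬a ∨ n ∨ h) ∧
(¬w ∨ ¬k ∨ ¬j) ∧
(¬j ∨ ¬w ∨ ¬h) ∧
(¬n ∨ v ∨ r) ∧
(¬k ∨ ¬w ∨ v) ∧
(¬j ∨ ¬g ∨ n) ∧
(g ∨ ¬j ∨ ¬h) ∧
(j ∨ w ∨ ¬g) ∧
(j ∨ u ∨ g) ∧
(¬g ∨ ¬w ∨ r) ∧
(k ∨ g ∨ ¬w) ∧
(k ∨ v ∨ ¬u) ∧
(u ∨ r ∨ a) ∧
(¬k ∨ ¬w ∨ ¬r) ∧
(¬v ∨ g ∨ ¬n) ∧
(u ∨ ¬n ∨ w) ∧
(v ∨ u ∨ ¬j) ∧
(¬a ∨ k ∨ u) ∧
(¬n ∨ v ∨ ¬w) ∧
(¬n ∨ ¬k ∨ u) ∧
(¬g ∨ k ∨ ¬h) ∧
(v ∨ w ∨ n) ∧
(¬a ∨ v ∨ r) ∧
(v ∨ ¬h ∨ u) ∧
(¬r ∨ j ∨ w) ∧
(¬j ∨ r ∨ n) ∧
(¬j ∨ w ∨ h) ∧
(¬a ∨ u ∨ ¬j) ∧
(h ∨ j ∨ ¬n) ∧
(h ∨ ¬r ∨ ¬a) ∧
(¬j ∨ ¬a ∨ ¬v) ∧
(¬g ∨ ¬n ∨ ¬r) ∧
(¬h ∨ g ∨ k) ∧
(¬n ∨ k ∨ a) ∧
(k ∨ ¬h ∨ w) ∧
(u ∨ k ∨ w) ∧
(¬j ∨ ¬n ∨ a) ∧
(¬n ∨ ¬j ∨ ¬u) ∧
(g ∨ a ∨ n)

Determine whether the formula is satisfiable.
Yes

Yes, the formula is satisfiable.

One satisfying assignment is: r=True, j=False, v=False, u=False, k=False, n=False, g=True, w=True, h=False, a=False

Verification: With this assignment, all 43 clauses evaluate to true.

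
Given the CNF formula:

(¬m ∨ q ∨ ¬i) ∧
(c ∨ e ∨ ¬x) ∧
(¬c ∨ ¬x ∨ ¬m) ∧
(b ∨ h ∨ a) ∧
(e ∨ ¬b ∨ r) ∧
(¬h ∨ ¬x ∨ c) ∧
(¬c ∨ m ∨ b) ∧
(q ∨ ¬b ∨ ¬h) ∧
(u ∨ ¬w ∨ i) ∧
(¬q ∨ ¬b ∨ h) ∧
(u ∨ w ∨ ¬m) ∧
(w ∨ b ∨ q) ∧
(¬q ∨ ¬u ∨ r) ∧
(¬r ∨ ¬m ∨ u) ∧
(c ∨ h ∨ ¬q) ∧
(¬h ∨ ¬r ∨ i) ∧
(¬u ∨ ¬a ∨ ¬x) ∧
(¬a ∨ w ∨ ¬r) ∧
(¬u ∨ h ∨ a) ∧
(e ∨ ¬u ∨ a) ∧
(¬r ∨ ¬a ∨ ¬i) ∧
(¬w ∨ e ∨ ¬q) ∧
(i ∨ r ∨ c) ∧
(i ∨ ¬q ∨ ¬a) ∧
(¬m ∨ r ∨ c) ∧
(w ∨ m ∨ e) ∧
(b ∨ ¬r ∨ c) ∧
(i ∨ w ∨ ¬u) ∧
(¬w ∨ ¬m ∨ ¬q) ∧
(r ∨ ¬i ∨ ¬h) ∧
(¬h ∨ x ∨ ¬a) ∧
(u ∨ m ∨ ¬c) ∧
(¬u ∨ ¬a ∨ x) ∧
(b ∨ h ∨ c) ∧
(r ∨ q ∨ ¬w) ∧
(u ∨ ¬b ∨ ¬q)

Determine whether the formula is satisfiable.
Yes

Yes, the formula is satisfiable.

One satisfying assignment is: c=False, m=False, w=False, i=True, h=False, r=False, e=True, a=False, q=False, x=False, u=False, b=True

Verification: With this assignment, all 36 clauses evaluate to true.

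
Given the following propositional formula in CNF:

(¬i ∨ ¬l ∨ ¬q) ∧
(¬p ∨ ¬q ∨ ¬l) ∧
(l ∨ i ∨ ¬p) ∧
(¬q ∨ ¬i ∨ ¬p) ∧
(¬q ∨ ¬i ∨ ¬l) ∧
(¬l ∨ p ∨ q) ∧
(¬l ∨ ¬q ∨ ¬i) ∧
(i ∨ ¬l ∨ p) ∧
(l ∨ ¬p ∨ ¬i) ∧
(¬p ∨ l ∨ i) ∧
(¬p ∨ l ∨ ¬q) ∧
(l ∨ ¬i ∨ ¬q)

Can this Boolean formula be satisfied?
Yes

Yes, the formula is satisfiable.

One satisfying assignment is: p=False, i=False, l=False, q=False

Verification: With this assignment, all 12 clauses evaluate to true.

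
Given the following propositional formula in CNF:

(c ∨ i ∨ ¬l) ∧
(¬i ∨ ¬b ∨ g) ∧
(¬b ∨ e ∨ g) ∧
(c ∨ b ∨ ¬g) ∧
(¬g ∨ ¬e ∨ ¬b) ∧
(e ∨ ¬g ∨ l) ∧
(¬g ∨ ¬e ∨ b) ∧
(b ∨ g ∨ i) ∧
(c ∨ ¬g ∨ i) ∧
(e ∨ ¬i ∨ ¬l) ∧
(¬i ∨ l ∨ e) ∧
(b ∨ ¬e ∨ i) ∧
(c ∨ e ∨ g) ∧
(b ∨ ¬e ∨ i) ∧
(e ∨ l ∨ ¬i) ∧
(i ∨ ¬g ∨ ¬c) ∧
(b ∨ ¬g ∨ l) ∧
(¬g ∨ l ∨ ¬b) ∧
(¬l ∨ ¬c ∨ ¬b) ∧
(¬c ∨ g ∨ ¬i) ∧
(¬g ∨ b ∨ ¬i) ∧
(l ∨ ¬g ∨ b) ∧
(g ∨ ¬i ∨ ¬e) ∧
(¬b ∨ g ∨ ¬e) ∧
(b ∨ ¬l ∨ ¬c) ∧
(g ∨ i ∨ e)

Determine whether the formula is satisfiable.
No

No, the formula is not satisfiable.

No assignment of truth values to the variables can make all 26 clauses true simultaneously.

The formula is UNSAT (unsatisfiable).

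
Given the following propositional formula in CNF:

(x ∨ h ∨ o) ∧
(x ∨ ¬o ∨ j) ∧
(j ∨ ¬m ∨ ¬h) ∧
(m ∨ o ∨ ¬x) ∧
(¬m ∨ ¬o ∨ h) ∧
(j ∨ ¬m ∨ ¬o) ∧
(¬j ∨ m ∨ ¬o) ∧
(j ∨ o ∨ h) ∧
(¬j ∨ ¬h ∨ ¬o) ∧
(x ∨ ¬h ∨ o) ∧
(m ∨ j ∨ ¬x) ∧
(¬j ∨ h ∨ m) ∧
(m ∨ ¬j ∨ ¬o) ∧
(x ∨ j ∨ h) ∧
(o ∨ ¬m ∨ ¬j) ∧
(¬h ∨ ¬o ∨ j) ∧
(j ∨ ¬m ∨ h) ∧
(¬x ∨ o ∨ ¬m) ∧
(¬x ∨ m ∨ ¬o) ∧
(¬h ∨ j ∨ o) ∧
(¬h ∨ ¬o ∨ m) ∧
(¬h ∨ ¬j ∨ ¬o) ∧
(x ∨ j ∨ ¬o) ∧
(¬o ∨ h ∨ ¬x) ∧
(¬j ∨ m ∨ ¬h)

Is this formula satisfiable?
No

No, the formula is not satisfiable.

No assignment of truth values to the variables can make all 25 clauses true simultaneously.

The formula is UNSAT (unsatisfiable).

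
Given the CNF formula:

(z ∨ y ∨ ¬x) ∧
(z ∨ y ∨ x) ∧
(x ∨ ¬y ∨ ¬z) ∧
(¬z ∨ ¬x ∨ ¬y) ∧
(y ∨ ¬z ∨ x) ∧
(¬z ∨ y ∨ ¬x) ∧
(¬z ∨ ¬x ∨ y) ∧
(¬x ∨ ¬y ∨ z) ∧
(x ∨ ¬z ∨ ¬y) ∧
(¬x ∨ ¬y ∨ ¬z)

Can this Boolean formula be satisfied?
Yes

Yes, the formula is satisfiable.

One satisfying assignment is: z=False, y=True, x=False

Verification: With this assignment, all 10 clauses evaluate to true.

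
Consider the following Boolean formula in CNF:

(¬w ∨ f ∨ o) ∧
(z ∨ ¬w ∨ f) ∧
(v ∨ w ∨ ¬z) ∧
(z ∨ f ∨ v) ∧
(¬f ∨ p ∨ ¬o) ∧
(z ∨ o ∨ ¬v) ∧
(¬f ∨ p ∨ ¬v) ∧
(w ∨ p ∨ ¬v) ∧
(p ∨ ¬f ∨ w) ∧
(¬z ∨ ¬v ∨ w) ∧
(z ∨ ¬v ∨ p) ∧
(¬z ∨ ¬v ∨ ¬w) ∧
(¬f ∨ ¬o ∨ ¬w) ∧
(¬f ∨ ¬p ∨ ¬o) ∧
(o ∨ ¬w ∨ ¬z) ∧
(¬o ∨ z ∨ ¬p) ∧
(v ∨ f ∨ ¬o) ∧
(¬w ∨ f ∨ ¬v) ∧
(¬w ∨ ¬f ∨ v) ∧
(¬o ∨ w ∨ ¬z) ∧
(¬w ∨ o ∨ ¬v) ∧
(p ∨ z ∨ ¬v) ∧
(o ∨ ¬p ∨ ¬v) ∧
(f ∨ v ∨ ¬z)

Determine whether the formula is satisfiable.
Yes

Yes, the formula is satisfiable.

One satisfying assignment is: f=True, p=True, w=False, v=False, o=False, z=False

Verification: With this assignment, all 24 clauses evaluate to true.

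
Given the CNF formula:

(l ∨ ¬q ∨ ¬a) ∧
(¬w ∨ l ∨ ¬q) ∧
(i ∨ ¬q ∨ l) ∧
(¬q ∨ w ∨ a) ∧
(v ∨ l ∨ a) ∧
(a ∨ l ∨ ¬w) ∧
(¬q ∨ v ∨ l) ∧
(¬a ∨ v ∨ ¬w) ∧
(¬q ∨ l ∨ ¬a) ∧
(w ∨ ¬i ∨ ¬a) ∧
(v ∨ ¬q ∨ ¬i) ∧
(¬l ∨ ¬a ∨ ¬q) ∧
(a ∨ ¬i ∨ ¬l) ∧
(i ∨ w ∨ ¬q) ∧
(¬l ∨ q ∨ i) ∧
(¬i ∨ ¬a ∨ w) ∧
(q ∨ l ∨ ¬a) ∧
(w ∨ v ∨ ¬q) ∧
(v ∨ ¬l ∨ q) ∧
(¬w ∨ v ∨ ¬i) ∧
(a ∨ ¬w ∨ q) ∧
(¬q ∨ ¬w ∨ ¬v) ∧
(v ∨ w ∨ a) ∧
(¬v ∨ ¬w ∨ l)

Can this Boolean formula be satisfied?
Yes

Yes, the formula is satisfiable.

One satisfying assignment is: v=False, l=True, a=False, w=True, q=True, i=False

Verification: With this assignment, all 24 clauses evaluate to true.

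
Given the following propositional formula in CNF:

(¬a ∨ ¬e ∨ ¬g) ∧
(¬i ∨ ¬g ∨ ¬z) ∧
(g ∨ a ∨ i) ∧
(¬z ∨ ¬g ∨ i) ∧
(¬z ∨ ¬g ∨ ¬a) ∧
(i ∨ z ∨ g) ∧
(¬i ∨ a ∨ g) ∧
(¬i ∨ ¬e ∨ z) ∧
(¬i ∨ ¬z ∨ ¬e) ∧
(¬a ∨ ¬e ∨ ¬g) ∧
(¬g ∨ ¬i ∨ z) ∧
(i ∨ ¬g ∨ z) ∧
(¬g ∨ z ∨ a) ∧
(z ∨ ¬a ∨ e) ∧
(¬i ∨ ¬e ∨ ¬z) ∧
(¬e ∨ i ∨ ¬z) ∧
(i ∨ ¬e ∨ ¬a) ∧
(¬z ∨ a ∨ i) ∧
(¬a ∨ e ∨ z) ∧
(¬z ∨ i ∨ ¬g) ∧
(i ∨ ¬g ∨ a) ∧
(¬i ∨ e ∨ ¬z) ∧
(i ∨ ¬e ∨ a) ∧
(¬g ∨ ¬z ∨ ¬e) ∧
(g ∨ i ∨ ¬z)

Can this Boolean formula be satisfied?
No

No, the formula is not satisfiable.

No assignment of truth values to the variables can make all 25 clauses true simultaneously.

The formula is UNSAT (unsatisfiable).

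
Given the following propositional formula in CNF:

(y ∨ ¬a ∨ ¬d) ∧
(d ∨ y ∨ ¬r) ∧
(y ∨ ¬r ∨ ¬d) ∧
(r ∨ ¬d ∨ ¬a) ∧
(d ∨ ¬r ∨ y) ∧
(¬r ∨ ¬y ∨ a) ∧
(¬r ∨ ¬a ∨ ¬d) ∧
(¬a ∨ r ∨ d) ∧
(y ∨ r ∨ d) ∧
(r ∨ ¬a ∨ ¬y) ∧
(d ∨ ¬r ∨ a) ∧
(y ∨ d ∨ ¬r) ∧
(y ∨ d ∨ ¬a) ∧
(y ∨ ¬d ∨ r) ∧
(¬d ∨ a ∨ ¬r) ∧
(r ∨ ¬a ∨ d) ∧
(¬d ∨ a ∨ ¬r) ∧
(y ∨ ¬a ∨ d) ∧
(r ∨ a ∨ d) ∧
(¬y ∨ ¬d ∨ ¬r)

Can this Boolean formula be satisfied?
Yes

Yes, the formula is satisfiable.

One satisfying assignment is: y=True, d=True, r=False, a=False

Verification: With this assignment, all 20 clauses evaluate to true.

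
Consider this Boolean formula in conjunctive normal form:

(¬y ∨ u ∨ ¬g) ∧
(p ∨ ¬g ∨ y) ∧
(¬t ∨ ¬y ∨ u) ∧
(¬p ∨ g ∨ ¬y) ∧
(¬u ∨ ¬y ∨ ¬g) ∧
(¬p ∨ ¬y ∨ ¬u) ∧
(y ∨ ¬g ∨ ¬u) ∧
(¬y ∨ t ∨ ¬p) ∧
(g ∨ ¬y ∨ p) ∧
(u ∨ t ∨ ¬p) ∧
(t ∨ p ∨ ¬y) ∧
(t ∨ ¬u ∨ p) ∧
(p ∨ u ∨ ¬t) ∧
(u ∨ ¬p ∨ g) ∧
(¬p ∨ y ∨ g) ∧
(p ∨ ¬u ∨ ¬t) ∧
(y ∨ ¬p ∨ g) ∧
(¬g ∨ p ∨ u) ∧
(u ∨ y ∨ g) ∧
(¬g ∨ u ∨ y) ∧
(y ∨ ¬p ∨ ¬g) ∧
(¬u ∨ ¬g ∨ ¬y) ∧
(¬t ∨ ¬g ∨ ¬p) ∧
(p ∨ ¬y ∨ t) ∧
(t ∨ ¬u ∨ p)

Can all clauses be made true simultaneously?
No

No, the formula is not satisfiable.

No assignment of truth values to the variables can make all 25 clauses true simultaneously.

The formula is UNSAT (unsatisfiable).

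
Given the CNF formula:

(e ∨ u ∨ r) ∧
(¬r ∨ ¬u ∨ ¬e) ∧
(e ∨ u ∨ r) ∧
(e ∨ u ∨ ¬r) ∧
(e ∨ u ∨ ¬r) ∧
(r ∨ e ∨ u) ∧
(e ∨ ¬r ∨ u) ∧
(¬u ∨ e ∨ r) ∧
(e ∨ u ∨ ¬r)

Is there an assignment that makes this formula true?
Yes

Yes, the formula is satisfiable.

One satisfying assignment is: e=False, r=True, u=True

Verification: With this assignment, all 9 clauses evaluate to true.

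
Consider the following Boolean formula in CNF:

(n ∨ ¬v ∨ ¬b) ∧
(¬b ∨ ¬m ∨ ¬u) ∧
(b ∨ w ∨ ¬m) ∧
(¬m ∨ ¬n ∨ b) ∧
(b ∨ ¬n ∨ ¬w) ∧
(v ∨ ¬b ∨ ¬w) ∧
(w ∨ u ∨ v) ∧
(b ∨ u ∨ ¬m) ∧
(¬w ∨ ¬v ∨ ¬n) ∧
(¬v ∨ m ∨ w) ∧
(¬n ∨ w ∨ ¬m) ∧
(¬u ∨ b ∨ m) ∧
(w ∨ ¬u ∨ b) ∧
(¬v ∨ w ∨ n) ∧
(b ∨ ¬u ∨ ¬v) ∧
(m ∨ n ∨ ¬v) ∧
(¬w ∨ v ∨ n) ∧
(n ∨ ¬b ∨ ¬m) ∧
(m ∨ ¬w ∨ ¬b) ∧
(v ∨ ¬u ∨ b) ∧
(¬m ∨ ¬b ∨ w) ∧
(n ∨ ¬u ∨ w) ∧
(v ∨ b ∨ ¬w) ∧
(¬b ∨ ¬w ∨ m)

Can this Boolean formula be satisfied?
Yes

Yes, the formula is satisfiable.

One satisfying assignment is: m=False, n=True, w=False, u=True, b=True, v=False

Verification: With this assignment, all 24 clauses evaluate to true.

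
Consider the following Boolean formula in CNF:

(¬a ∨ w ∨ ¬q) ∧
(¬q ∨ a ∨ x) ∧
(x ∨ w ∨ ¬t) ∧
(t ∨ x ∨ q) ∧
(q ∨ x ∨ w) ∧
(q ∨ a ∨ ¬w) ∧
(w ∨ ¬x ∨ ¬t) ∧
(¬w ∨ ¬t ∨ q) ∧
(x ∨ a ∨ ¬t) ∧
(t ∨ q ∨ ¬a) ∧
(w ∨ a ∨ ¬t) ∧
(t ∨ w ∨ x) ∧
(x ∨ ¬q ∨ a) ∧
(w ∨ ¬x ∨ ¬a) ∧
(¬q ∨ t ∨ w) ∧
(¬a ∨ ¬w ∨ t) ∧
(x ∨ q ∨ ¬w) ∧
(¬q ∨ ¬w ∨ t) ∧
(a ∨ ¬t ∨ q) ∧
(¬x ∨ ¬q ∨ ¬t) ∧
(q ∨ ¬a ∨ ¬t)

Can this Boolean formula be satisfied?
Yes

Yes, the formula is satisfiable.

One satisfying assignment is: x=True, t=False, q=False, a=False, w=False

Verification: With this assignment, all 21 clauses evaluate to true.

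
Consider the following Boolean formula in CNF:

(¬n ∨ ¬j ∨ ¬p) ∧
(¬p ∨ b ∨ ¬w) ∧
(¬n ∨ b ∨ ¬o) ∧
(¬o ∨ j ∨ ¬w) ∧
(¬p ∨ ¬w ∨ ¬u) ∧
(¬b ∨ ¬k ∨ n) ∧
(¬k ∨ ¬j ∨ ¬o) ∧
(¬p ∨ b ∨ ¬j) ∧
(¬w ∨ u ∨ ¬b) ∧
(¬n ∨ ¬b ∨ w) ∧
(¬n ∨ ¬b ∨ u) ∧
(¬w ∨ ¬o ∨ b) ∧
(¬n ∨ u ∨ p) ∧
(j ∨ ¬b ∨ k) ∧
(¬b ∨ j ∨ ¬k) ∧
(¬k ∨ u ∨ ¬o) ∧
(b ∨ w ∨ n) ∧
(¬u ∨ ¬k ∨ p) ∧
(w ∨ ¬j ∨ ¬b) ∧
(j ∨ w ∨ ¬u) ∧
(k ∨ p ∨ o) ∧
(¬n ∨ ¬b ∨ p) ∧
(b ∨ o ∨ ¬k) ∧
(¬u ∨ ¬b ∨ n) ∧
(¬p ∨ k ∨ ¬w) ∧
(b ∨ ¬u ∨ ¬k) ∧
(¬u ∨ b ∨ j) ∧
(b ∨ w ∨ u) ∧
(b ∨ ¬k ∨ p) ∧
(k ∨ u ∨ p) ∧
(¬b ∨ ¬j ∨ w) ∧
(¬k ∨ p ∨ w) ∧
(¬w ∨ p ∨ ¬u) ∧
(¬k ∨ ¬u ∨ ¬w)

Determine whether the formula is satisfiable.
No

No, the formula is not satisfiable.

No assignment of truth values to the variables can make all 34 clauses true simultaneously.

The formula is UNSAT (unsatisfiable).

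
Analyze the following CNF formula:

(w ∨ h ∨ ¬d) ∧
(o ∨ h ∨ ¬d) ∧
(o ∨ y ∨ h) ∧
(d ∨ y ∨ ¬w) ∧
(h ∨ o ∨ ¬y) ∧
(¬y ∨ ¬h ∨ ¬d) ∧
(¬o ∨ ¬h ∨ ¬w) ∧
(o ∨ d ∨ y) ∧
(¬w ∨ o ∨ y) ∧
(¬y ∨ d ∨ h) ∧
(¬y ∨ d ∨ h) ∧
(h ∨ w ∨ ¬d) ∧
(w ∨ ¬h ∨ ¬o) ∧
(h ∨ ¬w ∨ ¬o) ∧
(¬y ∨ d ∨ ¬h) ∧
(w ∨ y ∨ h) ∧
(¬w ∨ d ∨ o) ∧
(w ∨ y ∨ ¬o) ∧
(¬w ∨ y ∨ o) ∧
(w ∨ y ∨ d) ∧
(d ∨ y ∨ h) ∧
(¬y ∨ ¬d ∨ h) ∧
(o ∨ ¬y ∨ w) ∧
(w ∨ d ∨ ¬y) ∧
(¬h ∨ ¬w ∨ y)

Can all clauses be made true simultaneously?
Yes

Yes, the formula is satisfiable.

One satisfying assignment is: y=False, d=True, o=False, h=True, w=False

Verification: With this assignment, all 25 clauses evaluate to true.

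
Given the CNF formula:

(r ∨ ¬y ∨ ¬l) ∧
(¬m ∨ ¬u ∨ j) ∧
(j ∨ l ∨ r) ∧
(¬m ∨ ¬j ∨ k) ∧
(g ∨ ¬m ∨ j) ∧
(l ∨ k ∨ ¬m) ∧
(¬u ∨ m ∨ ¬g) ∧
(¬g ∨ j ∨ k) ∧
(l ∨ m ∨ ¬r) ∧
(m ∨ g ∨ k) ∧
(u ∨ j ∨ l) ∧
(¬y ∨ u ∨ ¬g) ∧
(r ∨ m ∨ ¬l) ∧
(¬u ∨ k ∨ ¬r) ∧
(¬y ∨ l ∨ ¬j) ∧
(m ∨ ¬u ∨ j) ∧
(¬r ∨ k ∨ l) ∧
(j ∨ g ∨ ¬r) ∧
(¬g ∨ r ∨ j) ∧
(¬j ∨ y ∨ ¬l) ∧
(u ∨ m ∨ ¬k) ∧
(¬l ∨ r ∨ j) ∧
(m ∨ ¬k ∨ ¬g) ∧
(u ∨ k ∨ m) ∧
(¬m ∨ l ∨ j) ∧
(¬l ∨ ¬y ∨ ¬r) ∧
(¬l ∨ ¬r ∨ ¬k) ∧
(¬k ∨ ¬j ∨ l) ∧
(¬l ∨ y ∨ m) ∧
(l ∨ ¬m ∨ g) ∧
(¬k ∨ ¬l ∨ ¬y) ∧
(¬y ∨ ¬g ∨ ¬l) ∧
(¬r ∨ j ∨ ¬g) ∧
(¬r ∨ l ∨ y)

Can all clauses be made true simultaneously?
No

No, the formula is not satisfiable.

No assignment of truth values to the variables can make all 34 clauses true simultaneously.

The formula is UNSAT (unsatisfiable).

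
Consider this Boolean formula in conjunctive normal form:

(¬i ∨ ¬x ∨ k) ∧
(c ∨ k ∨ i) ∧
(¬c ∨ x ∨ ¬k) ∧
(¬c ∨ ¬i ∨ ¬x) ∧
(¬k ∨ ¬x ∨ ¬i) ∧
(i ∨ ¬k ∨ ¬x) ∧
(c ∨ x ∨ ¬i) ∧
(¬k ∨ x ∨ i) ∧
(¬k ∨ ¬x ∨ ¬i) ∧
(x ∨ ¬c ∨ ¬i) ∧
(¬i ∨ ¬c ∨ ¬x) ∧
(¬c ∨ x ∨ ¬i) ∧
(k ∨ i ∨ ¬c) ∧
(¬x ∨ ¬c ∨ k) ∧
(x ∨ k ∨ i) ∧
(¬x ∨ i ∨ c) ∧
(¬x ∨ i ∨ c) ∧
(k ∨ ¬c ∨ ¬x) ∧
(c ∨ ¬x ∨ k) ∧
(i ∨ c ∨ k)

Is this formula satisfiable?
No

No, the formula is not satisfiable.

No assignment of truth values to the variables can make all 20 clauses true simultaneously.

The formula is UNSAT (unsatisfiable).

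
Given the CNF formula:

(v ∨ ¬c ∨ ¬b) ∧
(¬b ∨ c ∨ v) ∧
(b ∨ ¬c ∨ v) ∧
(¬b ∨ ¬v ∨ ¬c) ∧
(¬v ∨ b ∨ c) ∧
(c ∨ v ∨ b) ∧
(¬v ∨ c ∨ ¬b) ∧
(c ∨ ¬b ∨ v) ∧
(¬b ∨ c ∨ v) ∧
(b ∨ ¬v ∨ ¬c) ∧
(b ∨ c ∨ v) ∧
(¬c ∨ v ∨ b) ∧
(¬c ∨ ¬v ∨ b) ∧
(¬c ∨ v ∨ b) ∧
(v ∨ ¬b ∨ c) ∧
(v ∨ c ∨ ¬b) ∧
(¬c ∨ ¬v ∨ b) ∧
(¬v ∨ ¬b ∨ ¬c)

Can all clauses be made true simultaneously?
No

No, the formula is not satisfiable.

No assignment of truth values to the variables can make all 18 clauses true simultaneously.

The formula is UNSAT (unsatisfiable).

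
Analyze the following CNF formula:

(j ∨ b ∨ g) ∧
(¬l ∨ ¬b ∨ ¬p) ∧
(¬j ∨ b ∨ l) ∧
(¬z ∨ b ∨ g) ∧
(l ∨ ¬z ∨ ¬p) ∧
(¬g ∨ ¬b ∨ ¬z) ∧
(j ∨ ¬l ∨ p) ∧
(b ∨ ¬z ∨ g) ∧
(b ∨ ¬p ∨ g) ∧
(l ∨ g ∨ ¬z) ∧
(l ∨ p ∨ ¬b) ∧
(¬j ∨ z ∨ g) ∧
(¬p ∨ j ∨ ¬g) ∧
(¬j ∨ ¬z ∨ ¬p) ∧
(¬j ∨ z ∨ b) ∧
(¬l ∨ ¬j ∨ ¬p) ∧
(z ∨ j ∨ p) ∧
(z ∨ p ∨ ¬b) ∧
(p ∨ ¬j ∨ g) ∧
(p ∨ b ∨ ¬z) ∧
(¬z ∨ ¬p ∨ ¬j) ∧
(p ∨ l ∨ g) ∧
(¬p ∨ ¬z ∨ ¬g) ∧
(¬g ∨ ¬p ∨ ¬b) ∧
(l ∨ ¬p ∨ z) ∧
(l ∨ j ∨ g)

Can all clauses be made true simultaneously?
No

No, the formula is not satisfiable.

No assignment of truth values to the variables can make all 26 clauses true simultaneously.

The formula is UNSAT (unsatisfiable).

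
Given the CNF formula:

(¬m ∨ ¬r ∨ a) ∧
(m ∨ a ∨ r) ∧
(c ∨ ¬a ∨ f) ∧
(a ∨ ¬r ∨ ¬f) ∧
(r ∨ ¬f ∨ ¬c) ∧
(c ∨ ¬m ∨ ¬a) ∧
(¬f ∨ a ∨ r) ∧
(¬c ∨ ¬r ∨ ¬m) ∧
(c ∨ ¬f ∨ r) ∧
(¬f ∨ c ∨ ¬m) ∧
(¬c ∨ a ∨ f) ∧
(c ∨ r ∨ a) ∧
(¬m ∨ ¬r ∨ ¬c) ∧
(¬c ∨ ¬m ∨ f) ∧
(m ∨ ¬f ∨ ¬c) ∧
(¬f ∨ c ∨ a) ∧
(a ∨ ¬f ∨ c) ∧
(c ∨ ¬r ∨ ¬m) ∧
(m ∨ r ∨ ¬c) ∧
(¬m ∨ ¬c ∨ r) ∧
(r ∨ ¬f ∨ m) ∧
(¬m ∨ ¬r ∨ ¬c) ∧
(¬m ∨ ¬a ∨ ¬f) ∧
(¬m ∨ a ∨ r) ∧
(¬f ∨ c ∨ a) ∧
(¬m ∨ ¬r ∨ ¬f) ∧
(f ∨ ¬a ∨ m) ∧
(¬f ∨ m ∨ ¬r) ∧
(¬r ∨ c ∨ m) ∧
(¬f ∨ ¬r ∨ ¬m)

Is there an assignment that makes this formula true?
No

No, the formula is not satisfiable.

No assignment of truth values to the variables can make all 30 clauses true simultaneously.

The formula is UNSAT (unsatisfiable).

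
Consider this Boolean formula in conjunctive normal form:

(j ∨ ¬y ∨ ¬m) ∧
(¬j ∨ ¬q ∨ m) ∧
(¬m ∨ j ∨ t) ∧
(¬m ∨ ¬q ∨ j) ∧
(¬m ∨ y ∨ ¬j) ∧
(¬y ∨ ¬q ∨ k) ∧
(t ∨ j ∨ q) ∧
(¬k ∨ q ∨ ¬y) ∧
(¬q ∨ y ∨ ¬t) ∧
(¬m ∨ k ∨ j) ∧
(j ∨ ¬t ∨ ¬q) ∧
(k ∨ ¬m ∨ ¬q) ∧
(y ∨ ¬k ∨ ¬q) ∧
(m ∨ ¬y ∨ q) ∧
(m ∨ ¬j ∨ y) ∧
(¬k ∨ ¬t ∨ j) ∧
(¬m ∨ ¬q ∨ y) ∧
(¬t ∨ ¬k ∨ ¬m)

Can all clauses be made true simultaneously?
Yes

Yes, the formula is satisfiable.

One satisfying assignment is: j=True, t=False, k=False, q=False, m=True, y=True

Verification: With this assignment, all 18 clauses evaluate to true.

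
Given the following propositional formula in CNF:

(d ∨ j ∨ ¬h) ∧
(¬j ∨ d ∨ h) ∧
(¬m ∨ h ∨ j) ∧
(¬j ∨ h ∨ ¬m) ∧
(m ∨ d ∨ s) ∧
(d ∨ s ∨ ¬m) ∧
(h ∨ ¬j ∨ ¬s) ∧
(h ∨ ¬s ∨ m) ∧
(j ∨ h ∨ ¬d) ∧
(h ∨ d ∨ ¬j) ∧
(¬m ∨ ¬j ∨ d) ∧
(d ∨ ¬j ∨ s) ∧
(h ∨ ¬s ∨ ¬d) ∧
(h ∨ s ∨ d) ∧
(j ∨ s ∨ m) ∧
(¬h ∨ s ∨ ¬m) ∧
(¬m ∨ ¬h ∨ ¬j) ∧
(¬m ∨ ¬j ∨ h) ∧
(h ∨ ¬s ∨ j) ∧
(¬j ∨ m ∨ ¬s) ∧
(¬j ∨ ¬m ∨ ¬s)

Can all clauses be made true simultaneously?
Yes

Yes, the formula is satisfiable.

One satisfying assignment is: d=True, h=False, m=False, s=False, j=True

Verification: With this assignment, all 21 clauses evaluate to true.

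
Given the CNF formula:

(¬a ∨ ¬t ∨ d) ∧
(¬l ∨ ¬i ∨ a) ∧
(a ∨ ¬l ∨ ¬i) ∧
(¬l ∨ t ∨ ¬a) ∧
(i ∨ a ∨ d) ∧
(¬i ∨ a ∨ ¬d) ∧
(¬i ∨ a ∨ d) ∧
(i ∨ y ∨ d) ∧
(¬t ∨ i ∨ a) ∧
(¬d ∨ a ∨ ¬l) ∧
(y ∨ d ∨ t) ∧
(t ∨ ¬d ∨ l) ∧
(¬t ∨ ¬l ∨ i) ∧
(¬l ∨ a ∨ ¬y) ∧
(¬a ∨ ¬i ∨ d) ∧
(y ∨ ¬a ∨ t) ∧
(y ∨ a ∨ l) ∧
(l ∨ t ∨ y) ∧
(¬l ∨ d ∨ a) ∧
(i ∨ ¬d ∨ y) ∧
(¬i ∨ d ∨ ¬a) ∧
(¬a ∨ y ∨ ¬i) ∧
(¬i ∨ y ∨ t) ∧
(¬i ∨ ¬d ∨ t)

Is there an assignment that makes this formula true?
Yes

Yes, the formula is satisfiable.

One satisfying assignment is: t=False, a=True, d=False, y=True, l=False, i=False

Verification: With this assignment, all 24 clauses evaluate to true.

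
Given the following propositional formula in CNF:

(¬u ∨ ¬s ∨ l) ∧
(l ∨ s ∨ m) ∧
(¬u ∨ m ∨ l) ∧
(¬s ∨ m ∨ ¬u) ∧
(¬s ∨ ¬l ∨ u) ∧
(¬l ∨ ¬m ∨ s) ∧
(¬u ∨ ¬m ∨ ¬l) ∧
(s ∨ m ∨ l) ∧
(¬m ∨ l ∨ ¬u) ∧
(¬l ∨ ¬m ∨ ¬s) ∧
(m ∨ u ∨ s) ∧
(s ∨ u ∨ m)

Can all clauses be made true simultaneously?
Yes

Yes, the formula is satisfiable.

One satisfying assignment is: l=False, m=False, s=True, u=False

Verification: With this assignment, all 12 clauses evaluate to true.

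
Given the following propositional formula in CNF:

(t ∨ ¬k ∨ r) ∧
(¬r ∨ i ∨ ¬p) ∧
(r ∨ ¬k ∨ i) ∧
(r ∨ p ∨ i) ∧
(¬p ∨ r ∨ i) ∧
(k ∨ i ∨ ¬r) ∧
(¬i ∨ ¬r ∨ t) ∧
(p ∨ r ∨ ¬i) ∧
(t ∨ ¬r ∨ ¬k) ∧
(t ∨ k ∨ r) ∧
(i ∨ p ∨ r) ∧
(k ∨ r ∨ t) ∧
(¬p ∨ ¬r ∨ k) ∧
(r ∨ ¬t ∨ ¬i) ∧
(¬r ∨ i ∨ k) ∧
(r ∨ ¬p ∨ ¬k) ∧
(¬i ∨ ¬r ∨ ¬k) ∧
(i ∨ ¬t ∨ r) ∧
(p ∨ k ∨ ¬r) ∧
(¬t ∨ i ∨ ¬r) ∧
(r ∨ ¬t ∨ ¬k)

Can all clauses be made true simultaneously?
No

No, the formula is not satisfiable.

No assignment of truth values to the variables can make all 21 clauses true simultaneously.

The formula is UNSAT (unsatisfiable).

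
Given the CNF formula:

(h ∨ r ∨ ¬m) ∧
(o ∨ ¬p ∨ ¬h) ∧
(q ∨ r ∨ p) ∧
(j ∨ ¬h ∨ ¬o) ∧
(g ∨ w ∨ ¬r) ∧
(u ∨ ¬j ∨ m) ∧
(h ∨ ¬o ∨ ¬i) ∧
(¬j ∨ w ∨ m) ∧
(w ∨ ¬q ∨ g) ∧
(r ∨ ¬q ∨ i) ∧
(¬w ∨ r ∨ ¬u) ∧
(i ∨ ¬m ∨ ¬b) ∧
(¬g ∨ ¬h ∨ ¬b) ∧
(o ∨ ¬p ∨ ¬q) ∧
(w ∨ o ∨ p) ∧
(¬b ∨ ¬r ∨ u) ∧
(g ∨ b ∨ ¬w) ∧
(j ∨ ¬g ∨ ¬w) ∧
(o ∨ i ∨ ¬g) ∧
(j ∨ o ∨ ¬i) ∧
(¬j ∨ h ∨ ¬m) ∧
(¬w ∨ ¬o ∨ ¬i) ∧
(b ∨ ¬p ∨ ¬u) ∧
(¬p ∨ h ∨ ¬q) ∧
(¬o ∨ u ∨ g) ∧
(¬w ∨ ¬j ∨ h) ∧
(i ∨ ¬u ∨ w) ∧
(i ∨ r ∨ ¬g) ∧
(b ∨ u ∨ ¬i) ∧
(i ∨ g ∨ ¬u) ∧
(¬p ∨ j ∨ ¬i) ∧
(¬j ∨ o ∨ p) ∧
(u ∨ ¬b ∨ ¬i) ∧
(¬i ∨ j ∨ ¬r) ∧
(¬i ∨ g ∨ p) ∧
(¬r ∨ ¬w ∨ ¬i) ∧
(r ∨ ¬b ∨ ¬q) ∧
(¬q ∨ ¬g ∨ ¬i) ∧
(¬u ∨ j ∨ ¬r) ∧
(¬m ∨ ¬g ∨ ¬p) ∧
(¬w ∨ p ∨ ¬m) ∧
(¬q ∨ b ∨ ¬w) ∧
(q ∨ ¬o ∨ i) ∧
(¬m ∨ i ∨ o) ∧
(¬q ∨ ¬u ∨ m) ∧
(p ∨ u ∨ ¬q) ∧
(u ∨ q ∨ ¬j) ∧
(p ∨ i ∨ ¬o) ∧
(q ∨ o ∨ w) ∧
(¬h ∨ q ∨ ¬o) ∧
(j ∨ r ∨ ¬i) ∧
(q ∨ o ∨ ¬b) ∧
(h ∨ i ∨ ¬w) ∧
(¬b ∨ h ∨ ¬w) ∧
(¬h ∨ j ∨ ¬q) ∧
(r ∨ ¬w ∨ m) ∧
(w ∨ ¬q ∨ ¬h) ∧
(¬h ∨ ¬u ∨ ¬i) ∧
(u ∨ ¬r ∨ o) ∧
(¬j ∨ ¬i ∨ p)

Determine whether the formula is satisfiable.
No

No, the formula is not satisfiable.

No assignment of truth values to the variables can make all 60 clauses true simultaneously.

The formula is UNSAT (unsatisfiable).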